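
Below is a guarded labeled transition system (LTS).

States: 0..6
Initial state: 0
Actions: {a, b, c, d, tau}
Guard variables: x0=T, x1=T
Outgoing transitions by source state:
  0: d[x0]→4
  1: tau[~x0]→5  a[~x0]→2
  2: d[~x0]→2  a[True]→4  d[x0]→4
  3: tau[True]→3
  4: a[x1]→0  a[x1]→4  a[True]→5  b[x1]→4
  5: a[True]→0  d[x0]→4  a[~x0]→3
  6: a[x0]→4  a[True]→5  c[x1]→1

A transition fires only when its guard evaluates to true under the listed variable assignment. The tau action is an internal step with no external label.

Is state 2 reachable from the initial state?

Guard filter leaves 13 enabled edge(s).
depth 0: {0}
depth 1: {4}  total {0,4}
depth 2: {5}  total {0,4,5}
R = {0,4,5}

Answer: UNREACHABLE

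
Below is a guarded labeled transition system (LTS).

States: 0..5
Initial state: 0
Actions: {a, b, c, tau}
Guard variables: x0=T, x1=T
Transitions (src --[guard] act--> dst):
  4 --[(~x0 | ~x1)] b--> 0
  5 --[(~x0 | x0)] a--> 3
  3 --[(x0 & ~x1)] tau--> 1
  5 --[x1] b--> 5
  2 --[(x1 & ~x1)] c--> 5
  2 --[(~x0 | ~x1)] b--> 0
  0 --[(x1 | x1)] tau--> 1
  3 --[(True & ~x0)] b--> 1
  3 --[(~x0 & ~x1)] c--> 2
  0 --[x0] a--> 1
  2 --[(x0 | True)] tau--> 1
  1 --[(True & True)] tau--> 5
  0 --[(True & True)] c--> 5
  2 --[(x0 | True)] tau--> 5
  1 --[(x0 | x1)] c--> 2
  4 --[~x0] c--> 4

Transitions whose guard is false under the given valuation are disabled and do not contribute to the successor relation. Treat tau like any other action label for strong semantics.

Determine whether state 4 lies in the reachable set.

Answer: UNREACHABLE

Trace:
Guard filter leaves 9 enabled edge(s).
Layer 0: {0}
Layer 1: {1,5}  total {0,1,5}
Layer 2: {2,3}  total {0,1,2,3,5}
R = {0,1,2,3,5}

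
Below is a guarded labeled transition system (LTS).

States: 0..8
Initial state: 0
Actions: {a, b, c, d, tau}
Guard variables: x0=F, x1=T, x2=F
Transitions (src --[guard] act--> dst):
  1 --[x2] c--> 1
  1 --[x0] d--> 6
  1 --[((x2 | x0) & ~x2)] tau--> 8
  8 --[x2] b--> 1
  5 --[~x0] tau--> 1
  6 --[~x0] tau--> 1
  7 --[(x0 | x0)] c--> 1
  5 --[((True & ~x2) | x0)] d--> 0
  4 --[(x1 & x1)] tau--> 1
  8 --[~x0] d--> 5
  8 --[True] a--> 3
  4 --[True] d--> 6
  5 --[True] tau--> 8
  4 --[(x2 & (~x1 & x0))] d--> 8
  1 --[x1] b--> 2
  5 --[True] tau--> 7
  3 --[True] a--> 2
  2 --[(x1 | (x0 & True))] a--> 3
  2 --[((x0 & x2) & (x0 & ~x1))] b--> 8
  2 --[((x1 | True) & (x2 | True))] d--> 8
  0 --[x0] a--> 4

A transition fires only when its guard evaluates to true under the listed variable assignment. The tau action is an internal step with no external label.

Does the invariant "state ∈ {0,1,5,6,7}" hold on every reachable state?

Answer: INVARIANT HOLDS

Working:
Safe = {0,1,5,6,7}
Reach set: {0}
  0: ok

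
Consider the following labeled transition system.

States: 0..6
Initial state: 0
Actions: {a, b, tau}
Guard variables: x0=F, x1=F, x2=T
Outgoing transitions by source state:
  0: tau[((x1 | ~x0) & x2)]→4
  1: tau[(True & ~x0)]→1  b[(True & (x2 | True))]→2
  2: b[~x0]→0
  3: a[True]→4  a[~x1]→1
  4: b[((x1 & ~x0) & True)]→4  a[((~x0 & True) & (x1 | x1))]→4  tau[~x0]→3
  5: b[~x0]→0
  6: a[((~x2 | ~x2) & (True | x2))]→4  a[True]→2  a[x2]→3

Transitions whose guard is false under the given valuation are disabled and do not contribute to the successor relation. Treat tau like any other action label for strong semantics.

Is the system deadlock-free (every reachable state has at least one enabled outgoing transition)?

Answer: DEADLOCK-FREE

Trace:
R = {0,1,2,3,4}
  0: tau→4  [1 out]
  1: b→2  tau→1  [2 out]
  2: b→0  [1 out]
  3: a→1  a→4  [2 out]
  4: tau→3  [1 out]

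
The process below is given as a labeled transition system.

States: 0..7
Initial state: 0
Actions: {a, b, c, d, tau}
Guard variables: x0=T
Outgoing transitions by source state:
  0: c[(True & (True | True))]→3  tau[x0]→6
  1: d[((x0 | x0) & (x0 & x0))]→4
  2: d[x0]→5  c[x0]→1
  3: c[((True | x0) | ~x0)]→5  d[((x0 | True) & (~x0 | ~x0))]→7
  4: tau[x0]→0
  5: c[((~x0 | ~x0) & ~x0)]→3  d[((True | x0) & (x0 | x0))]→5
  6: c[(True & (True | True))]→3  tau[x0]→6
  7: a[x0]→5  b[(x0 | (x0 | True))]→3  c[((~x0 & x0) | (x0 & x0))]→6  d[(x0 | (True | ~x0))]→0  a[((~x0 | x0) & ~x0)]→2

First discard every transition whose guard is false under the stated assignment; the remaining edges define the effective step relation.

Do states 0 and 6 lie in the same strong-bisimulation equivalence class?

Refine partition for ~:
  P[0] = {{0,1,2,3,4,5,6,7}}
  P[1] = {{0,6},{1,5},{2},{3},{4},{7}}
  P[2] = {{0,6},{1},{2},{3},{4},{5},{7}}
7 equivalence class(es) (converged in 3)
[0]={0,6}  [6]={0,6}

Answer: BISIMILAR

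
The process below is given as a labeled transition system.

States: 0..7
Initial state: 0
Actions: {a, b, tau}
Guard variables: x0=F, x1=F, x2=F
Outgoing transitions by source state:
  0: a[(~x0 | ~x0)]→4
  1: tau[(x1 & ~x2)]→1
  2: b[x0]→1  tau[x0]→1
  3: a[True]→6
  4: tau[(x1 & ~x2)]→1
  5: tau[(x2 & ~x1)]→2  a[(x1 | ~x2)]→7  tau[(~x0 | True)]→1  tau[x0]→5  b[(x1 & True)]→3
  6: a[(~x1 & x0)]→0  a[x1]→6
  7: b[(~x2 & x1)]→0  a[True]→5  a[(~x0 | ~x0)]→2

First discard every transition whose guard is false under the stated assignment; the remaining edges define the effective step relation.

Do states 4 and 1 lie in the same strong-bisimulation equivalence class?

Refine partition for ~:
  round 0: {{0,1,2,3,4,5,6,7}}
  round 1: {{0,3,7},{1,2,4,6},{5}}
  round 2: {{0,3},{1,2,4,6},{5},{7}}
4 equivalence class(es) (converged in 3)
[4]={1,2,4,6}  [1]={1,2,4,6}

Answer: BISIMILAR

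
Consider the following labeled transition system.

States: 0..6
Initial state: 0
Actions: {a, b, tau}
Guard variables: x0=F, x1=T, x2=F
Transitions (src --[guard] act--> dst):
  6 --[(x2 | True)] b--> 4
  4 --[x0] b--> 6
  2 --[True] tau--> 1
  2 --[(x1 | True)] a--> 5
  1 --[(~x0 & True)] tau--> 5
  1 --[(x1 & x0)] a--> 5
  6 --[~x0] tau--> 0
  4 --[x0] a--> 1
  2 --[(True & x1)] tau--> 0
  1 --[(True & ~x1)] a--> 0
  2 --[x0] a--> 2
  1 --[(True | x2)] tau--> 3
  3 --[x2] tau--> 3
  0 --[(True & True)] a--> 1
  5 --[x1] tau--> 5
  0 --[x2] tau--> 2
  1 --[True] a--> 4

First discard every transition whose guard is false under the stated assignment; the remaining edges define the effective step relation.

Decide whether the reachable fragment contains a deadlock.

Reach set: {0,1,3,4,5}
  0: a→1  [deg 1]
  1: a→4  tau→3  tau→5  [deg 3]
  3: ∅  [no exit]
  4: ∅  [no exit]
  5: tau→5  [deg 1]
witness 3: a·tau

Answer: DEADLOCK at state 3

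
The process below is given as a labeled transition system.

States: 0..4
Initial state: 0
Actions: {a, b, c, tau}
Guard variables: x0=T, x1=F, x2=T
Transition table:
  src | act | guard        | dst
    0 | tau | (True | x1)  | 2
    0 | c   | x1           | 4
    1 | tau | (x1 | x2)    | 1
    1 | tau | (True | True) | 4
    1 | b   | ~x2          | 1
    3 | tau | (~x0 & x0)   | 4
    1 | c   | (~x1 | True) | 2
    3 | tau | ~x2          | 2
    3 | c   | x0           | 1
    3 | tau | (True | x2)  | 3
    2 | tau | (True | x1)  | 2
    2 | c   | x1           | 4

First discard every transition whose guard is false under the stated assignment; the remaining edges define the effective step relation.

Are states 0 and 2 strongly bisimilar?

Compute ~ classes (split until stable):
  π0 = {{0,1,2,3,4}}
  π1 = {{0,2},{1,3},{4}}
  π2 = {{0,2},{1},{3},{4}}
stable after 3 split(s): 4 block(s)
[0]={0,2}  [2]={0,2}

Answer: BISIMILAR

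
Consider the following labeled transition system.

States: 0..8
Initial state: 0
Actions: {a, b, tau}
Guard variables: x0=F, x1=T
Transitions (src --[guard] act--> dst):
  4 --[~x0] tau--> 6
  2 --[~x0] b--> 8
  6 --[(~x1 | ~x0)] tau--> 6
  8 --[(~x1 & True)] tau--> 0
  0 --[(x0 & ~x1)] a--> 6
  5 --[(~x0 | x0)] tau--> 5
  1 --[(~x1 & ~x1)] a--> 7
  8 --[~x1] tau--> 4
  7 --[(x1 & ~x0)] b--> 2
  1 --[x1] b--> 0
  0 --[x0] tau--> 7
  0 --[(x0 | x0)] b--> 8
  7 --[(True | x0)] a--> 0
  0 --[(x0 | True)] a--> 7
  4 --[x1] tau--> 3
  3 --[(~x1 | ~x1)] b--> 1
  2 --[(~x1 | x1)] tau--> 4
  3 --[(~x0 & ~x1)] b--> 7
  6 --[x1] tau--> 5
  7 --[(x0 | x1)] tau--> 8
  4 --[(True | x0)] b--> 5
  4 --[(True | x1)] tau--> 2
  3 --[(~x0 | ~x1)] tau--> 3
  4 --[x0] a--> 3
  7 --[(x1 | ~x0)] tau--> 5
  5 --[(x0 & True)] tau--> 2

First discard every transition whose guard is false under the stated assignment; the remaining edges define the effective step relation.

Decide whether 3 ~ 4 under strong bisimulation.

Refine partition for ~:
  π0 = {{0,1,2,3,4,5,6,7,8}}
  π1 = {{0},{1},{2,4},{3,5,6},{7},{8}}
  π2 = {{0},{1},{2},{3,5,6},{4},{7},{8}}
7 equivalence class(es) (converged in 3)
class of 3: {3,5,6}; class of 4: {4}

Answer: NOT BISIMILAR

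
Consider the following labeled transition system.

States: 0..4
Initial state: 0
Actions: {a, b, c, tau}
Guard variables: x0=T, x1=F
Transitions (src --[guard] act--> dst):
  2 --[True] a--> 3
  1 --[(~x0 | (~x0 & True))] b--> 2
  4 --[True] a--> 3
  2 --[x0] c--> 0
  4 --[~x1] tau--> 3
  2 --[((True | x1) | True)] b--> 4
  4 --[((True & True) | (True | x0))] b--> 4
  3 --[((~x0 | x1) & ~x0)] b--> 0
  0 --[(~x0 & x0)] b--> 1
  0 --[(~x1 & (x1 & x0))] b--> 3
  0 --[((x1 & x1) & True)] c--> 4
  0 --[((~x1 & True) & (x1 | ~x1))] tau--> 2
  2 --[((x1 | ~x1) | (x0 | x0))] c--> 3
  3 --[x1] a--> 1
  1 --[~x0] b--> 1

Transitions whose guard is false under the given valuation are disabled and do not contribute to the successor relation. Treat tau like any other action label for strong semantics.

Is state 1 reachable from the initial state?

Answer: UNREACHABLE

Working:
8 transition(s) survive guard evaluation.
Layer 0: {0}
Layer 1: {2}  now seen {0,2}
Layer 2: {3,4}  now seen {0,2,3,4}
Reachable = {0,2,3,4}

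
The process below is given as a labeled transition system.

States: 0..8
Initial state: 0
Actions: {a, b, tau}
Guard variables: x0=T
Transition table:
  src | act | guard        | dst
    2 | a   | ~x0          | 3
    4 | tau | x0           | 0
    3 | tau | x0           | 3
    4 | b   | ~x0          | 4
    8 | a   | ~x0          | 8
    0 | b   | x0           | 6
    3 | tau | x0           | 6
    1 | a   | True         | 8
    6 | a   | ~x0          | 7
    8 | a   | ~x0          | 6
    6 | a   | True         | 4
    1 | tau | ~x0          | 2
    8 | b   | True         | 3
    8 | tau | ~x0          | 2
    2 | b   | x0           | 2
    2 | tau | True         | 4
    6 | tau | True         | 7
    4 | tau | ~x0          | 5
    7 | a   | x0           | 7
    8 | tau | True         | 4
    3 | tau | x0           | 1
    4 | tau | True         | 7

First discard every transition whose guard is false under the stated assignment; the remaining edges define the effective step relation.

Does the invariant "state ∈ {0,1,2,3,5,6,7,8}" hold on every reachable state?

Answer: INVARIANT VIOLATED at state 4

Working:
Safe = {0,1,2,3,5,6,7,8}
R = {0,4,6,7}
  0: ✓
  4: ✗ unsafe
  6: ✓
  7: ✓
witness against invariant: b·a → 4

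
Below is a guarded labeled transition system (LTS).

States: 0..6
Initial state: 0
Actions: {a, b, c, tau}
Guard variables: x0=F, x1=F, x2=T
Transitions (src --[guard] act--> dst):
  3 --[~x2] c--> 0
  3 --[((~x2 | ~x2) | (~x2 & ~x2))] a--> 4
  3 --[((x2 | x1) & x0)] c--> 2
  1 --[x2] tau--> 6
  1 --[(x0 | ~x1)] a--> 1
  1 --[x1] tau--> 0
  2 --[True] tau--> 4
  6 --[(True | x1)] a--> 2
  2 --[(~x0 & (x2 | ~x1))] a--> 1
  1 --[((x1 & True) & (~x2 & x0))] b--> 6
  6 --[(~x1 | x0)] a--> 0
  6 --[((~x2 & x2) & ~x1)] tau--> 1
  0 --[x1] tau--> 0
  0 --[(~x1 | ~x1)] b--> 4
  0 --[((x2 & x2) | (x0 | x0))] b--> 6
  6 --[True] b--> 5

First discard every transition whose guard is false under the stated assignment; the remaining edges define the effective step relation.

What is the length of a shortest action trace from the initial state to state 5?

Answer: 2

Analysis:
Breadth-first toward 5:
  depth 0: {0}
  depth 1: {4,6}
  depth 2: {2,5}
5 enters at depth 2; path b·b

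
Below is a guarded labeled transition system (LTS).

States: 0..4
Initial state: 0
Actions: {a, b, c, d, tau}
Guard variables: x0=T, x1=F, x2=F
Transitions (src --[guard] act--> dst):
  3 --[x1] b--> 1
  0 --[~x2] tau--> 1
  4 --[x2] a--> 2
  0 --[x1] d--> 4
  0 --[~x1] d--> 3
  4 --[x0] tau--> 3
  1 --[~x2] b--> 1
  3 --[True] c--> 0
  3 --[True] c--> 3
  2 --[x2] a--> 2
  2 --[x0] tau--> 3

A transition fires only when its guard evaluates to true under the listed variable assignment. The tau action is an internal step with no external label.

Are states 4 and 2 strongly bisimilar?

Refine partition for ~:
  round 0: {{0,1,2,3,4}}
  round 1: {{0},{1},{2,4},{3}}
4 equivalence class(es) (converged in 2)
4∈{2,4}, 2∈{2,4}

Answer: BISIMILAR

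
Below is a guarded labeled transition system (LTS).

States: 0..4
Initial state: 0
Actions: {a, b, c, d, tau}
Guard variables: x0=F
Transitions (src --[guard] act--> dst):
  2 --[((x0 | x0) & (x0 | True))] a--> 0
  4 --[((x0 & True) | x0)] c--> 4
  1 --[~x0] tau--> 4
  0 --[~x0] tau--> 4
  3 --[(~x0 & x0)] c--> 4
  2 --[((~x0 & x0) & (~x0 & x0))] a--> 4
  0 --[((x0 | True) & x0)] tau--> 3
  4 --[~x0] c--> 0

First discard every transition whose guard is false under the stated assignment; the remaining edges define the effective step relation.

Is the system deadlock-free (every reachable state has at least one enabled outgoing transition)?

Answer: DEADLOCK-FREE

Working:
Reachable = {0,4}
  0: tau→4  [1 exit(s)]
  4: c→0  [1 exit(s)]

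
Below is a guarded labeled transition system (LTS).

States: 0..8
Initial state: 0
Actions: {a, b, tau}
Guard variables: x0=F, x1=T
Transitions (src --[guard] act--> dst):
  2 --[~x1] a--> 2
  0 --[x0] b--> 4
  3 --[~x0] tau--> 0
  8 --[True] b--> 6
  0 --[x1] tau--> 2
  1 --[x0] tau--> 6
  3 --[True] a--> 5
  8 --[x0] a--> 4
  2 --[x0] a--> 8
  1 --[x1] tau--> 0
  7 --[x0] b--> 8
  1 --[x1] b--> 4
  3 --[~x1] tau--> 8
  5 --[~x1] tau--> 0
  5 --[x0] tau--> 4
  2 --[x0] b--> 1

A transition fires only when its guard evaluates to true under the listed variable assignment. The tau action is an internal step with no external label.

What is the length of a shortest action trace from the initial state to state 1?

Answer: UNREACHABLE

Analysis:
Layered search for 1:
  Layer 0: {0}
  Layer 1: {2}
1 never appears.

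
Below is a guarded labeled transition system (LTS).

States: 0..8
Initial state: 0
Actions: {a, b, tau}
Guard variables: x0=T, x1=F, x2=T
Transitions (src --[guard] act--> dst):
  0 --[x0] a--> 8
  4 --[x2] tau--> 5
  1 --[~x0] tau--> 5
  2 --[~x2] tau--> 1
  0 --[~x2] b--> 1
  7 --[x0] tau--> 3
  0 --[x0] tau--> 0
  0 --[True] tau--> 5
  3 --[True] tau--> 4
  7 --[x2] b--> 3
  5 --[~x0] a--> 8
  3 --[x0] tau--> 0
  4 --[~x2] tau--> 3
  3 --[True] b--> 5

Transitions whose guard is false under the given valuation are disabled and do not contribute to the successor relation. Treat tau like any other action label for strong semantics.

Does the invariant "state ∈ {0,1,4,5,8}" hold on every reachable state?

Allowed set {0,1,4,5,8}
R = {0,5,8}
  0: ok
  5: ok
  8: ok

Answer: INVARIANT HOLDS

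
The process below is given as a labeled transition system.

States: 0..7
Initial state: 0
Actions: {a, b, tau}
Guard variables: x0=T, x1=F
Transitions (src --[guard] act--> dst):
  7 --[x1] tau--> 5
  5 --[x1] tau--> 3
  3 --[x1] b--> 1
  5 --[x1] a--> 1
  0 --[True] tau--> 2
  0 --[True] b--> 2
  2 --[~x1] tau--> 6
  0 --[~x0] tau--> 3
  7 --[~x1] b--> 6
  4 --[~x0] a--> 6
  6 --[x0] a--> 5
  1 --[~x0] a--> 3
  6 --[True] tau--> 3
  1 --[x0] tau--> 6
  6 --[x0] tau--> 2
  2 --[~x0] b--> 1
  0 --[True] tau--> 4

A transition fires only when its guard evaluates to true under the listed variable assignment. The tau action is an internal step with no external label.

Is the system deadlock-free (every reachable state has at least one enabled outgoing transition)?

Reachable = {0,2,3,4,5,6}
  0: b→2  tau→2  tau→4  [deg 3]
  2: tau→6  [deg 1]
  3: ∅  [deadlock]
  4: ∅  [deadlock]
  5: ∅  [deadlock]
  6: a→5  tau→2  tau→3  [deg 3]
trace reaching 3: tau·tau·tau

Answer: DEADLOCK at state 3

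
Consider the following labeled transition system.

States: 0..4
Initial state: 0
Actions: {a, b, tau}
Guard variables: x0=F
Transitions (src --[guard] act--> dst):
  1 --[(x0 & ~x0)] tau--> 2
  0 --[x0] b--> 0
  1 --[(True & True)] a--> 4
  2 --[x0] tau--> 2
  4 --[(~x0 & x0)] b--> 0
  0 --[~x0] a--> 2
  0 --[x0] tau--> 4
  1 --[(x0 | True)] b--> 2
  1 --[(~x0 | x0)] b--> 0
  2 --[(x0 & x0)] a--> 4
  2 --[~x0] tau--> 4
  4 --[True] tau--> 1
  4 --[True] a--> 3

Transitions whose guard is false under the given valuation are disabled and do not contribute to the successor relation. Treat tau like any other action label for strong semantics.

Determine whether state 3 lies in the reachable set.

Answer: REACHABLE

Analysis:
7 transition(s) survive guard evaluation.
L0 = {0}
L1 = {2}  total {0,2}
L2 = {4}  total {0,2,4}
L3 = {1,3}  total {0,1,2,3,4}
Reachable = {0,1,2,3,4}
witness 3: a·tau·a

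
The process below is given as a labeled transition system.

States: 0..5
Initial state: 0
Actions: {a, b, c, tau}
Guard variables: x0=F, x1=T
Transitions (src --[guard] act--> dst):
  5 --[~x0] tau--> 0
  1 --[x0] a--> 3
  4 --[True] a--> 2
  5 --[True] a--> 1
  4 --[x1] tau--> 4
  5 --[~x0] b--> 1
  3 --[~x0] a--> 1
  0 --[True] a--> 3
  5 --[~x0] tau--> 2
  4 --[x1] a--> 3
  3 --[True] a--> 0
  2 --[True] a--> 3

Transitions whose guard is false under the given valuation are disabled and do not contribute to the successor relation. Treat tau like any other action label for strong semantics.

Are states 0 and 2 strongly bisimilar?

Answer: BISIMILAR

Working:
Refine partition for ~:
  round 0: {{0,1,2,3,4,5}}
  round 1: {{0,2,3},{1},{4},{5}}
  round 2: {{0,2},{1},{3},{4},{5}}
stable after 3 split(s): 5 block(s)
0∈{0,2}, 2∈{0,2}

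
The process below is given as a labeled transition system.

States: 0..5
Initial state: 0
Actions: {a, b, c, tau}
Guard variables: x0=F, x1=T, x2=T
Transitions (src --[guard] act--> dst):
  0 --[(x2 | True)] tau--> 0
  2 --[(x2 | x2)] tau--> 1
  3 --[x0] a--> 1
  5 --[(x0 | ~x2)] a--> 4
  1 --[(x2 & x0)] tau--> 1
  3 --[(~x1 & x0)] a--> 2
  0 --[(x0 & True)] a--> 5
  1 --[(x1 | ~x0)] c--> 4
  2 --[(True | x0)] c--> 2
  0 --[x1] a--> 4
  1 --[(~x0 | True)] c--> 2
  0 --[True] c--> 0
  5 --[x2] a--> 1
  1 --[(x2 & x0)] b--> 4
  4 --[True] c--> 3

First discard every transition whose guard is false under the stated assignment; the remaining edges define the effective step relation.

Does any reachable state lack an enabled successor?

Answer: DEADLOCK at state 3

Analysis:
R = {0,3,4}
  0: a→4  c→0  tau→0  [3 out]
  3: ∅  [deadlock]
  4: c→3  [1 out]
witness 3: a·c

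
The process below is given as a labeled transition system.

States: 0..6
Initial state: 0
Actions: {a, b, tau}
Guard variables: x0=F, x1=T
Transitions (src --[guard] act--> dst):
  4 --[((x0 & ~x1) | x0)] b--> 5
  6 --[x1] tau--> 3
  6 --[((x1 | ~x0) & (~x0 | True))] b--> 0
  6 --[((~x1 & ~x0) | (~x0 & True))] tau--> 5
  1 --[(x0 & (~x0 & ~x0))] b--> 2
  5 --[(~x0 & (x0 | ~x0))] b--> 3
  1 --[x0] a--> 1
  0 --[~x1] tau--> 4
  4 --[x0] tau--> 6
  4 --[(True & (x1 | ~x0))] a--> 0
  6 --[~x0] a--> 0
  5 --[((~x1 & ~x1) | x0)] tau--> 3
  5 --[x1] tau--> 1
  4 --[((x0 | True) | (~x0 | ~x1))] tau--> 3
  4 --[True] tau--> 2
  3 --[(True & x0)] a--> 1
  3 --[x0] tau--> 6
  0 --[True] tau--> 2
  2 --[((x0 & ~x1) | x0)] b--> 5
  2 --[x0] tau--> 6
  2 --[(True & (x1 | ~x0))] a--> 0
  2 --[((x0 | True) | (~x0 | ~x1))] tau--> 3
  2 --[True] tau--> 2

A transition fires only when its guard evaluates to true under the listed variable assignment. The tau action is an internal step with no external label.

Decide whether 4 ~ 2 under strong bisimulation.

Answer: BISIMILAR

Trace:
Refine partition for ~:
  P[0] = {{0,1,2,3,4,5,6}}
  P[1] = {{0},{1,3},{2,4},{5},{6}}
5 equivalence class(es) (converged in 2)
[4]={2,4}  [2]={2,4}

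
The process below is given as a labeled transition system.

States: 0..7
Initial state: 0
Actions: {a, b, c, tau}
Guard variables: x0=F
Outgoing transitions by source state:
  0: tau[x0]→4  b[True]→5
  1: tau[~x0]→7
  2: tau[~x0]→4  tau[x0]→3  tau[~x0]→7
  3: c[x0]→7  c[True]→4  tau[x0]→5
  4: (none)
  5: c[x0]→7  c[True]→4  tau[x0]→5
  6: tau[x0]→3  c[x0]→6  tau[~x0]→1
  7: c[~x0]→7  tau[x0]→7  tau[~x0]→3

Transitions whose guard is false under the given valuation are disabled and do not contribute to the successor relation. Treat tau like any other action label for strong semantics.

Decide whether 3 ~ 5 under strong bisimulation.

Answer: BISIMILAR

Analysis:
Refine partition for ~:
  π0 = {{0,1,2,3,4,5,6,7}}
  π1 = {{0},{1,2,6},{3,5},{4},{7}}
  π2 = {{0},{1},{2},{3,5},{4},{6},{7}}
Fixed point at round 3; 7 class(es).
[3]={3,5}  [5]={3,5}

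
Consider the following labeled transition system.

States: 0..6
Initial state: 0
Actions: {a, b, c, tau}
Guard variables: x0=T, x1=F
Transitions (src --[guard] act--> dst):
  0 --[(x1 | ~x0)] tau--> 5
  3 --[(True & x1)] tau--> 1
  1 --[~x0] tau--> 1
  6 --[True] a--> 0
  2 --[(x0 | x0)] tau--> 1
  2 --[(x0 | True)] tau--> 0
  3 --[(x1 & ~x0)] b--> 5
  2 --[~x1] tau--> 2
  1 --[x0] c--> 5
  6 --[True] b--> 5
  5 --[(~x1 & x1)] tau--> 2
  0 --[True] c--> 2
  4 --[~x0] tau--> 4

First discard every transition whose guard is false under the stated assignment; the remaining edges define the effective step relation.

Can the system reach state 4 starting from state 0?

Answer: UNREACHABLE

Trace:
Guard filter leaves 7 enabled edge(s).
depth 0: {0}
depth 1: {2}  cumulative {0,2}
depth 2: {1}  cumulative {0,1,2}
depth 3: {5}  cumulative {0,1,2,5}
Reachable = {0,1,2,5}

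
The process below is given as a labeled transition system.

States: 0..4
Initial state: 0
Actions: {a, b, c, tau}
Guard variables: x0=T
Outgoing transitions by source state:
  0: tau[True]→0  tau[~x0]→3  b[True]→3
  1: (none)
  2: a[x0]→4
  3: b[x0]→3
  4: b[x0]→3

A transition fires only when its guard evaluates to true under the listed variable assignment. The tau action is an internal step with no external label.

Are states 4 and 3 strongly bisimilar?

Answer: BISIMILAR

Analysis:
Bisimulation quotient by refinement:
  P[0] = {{0,1,2,3,4}}
  P[1] = {{0},{1},{2},{3,4}}
Fixed point at round 2; 4 class(es).
[4]={3,4}  [3]={3,4}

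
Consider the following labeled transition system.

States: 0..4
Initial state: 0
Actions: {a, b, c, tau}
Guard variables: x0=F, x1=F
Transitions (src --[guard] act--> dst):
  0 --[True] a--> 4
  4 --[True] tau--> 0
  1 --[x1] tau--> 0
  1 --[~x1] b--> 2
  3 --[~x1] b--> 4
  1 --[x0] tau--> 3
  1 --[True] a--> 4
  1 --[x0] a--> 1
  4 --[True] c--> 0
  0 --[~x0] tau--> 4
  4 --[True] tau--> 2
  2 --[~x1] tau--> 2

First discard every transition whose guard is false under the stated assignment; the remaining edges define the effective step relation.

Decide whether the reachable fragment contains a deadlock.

Answer: DEADLOCK-FREE

Analysis:
R = {0,2,4}
  0: a→4  tau→4  [2 exit(s)]
  2: tau→2  [1 exit(s)]
  4: c→0  tau→0  tau→2  [3 exit(s)]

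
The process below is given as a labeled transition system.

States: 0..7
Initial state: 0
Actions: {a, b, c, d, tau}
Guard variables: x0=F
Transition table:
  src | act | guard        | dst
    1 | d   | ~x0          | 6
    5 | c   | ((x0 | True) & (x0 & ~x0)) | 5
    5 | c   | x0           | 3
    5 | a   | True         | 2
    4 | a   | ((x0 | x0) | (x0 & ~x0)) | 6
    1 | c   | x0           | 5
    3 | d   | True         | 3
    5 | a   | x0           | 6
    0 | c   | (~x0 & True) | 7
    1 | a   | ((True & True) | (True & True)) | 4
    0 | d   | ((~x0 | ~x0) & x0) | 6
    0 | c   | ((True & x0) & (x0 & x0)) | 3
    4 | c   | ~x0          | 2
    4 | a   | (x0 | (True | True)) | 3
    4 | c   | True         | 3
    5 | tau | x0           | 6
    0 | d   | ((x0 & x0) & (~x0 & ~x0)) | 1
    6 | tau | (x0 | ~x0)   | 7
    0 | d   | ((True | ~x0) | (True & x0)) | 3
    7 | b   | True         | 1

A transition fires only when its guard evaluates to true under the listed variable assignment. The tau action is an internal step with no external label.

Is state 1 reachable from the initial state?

11 transition(s) survive guard evaluation.
L0 = {0}
L1 = {3,7}  now seen {0,3,7}
L2 = {1}  now seen {0,1,3,7}
L3 = {4,6}  now seen {0,1,3,4,6,7}
L4 = {2}  now seen {0,1,2,3,4,6,7}
Reachable = {0,1,2,3,4,6,7}
witness 1: c·b

Answer: REACHABLE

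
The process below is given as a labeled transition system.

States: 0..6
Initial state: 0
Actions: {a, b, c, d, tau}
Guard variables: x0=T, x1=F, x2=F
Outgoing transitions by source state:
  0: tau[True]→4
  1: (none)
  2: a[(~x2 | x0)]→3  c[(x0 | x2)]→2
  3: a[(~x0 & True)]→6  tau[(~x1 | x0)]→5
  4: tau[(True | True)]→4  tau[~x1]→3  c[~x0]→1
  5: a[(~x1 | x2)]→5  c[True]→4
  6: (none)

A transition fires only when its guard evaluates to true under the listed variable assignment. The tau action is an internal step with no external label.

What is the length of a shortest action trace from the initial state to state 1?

Layered search for 1:
  L0 = {0}
  L1 = {4}
  L2 = {3}
  L3 = {5}
1 never appears.

Answer: UNREACHABLE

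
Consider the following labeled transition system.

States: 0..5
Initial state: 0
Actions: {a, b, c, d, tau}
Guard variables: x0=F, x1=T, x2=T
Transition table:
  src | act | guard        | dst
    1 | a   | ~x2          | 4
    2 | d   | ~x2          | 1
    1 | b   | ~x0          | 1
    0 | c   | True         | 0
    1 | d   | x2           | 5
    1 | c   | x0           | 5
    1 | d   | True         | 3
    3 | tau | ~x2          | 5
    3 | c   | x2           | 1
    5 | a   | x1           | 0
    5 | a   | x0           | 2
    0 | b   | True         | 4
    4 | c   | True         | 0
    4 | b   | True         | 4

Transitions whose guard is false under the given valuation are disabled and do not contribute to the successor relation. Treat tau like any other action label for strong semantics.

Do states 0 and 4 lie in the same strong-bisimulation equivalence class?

Answer: BISIMILAR

Trace:
Bisimulation quotient by refinement:
  π0 = {{0,1,2,3,4,5}}
  π1 = {{0,4},{1},{2},{3},{5}}
stable after 2 split(s): 5 block(s)
0∈{0,4}, 4∈{0,4}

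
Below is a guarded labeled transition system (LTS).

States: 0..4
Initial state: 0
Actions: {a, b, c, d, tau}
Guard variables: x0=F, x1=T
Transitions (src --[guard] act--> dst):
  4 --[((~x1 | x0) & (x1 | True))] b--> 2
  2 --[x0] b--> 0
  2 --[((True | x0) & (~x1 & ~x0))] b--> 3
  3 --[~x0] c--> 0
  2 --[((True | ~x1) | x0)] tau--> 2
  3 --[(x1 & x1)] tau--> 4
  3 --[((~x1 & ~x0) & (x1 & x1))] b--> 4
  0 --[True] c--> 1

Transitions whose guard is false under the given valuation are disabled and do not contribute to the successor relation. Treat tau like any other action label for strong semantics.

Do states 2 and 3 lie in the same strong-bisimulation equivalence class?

Answer: NOT BISIMILAR

Analysis:
Bisimulation quotient by refinement:
  π0 = {{0,1,2,3,4}}
  π1 = {{0},{1,4},{2},{3}}
4 equivalence class(es) (converged in 2)
[2]={2}  [3]={3}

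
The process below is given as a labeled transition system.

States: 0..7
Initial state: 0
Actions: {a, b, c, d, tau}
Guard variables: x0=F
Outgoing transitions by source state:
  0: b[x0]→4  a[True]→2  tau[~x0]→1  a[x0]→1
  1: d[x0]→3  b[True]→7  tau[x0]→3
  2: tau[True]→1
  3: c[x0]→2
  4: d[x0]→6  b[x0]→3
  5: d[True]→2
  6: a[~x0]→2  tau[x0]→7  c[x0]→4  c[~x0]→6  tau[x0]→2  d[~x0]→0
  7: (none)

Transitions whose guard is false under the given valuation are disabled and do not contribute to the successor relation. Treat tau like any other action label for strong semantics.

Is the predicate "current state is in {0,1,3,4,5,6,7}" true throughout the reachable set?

Answer: INVARIANT VIOLATED at state 2

Working:
Inv-set: {0,1,3,4,5,6,7}
R = {0,1,2,7}
  0: ✓
  1: ✓
  2: VIOLATES
  7: ✓
counterexample path to 2: a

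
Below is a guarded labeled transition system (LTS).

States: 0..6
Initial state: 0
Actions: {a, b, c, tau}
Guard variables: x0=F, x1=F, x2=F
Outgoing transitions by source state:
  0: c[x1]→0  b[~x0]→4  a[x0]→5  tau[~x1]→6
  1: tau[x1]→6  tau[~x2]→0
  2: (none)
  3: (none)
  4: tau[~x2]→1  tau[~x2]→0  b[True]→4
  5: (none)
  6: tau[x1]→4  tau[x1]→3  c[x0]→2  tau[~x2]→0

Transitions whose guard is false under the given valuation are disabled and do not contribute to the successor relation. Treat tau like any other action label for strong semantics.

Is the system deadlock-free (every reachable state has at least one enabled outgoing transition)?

Answer: DEADLOCK-FREE

Trace:
Reach set: {0,1,4,6}
  0: b→4  tau→6  [deg 2]
  1: tau→0  [deg 1]
  4: b→4  tau→0  tau→1  [deg 3]
  6: tau→0  [deg 1]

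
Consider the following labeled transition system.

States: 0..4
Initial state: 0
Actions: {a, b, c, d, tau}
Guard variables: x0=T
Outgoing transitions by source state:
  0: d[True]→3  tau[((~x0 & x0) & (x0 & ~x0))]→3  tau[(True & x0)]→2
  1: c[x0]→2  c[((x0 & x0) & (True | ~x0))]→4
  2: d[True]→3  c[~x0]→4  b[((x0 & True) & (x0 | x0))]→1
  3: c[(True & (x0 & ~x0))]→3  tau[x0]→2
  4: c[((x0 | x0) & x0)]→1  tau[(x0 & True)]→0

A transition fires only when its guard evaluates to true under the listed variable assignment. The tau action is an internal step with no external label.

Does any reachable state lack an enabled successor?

Reach set: {0,1,2,3,4}
  0: d→3  tau→2  [2 out]
  1: c→2  c→4  [2 out]
  2: b→1  d→3  [2 out]
  3: tau→2  [1 out]
  4: c→1  tau→0  [2 out]

Answer: DEADLOCK-FREE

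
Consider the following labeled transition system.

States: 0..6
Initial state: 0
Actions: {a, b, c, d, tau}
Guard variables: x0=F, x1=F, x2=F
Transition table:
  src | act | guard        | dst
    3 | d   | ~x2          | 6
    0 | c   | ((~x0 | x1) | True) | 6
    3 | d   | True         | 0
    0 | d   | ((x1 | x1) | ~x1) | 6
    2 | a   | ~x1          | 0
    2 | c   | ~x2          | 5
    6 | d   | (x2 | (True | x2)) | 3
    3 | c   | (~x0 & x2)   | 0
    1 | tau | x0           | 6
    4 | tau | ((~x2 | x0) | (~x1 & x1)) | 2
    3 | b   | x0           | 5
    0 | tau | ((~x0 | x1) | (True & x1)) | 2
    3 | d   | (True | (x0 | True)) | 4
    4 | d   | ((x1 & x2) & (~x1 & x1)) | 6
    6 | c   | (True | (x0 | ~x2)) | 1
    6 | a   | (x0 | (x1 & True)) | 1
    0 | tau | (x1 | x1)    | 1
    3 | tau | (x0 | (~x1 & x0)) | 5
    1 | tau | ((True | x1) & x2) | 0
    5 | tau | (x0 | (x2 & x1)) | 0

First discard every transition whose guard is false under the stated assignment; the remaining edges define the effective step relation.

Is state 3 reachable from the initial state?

Answer: REACHABLE

Working:
11 transition(s) survive guard evaluation.
depth 0: {0}
depth 1: {2,6}  total {0,2,6}
depth 2: {1,3,5}  total {0,1,2,3,5,6}
depth 3: {4}  total {0,1,2,3,4,5,6}
Reach set: {0,1,2,3,4,5,6}
witness 3: c·d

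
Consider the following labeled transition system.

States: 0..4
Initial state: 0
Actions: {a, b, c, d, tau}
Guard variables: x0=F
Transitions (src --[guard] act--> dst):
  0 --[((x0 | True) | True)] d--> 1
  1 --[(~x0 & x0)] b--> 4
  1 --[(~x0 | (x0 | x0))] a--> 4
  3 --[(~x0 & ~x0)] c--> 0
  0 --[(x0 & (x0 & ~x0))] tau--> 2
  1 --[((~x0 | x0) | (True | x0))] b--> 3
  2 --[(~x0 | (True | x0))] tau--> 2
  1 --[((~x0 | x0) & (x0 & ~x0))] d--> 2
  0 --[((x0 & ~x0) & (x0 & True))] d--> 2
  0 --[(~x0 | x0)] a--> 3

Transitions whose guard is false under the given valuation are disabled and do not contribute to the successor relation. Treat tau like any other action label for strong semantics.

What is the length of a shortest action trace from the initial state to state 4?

Answer: 2

Working:
BFS to 4:
  depth 0: {0}
  depth 1: {1,3}
  depth 2: {4}
4 enters at depth 2; path d·a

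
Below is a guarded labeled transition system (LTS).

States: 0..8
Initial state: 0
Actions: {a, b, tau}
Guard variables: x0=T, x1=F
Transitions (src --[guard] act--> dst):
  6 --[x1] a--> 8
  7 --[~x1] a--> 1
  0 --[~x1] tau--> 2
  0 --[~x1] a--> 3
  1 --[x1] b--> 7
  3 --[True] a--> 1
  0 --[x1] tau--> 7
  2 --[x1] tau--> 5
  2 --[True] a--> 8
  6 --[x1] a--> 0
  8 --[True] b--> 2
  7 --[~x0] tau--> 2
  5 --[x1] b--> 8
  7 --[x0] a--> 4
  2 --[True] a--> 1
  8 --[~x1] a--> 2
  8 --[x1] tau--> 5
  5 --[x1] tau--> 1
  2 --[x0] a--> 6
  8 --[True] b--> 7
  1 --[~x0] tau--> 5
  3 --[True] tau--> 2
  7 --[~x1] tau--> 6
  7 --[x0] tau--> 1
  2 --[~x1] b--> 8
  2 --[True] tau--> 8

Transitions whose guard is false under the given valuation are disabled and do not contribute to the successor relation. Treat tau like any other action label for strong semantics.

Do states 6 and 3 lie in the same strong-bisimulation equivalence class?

Compute ~ classes (split until stable):
  π0 = {{0,1,2,3,4,5,6,7,8}}
  π1 = {{0,3,7},{1,4,5,6},{2},{8}}
  π2 = {{0},{1,4,5,6},{2},{3},{7},{8}}
6 equivalence class(es) (converged in 3)
class of 6: {1,4,5,6}; class of 3: {3}

Answer: NOT BISIMILAR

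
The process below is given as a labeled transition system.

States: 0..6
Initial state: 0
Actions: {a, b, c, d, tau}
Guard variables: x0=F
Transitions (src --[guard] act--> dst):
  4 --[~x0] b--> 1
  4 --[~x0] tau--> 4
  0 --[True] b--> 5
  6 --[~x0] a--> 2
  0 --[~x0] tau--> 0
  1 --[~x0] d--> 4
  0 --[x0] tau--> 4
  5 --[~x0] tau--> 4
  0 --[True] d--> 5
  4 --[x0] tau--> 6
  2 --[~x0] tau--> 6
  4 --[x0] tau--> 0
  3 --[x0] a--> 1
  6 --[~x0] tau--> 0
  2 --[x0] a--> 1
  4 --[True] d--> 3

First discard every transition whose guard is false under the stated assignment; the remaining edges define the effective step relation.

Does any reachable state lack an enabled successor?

Reach set: {0,1,3,4,5}
  0: b→5  d→5  tau→0  [3 out]
  1: d→4  [1 out]
  3: ∅  [no exit]
  4: b→1  d→3  tau→4  [3 out]
  5: tau→4  [1 out]
Path to 3: b·tau·d

Answer: DEADLOCK at state 3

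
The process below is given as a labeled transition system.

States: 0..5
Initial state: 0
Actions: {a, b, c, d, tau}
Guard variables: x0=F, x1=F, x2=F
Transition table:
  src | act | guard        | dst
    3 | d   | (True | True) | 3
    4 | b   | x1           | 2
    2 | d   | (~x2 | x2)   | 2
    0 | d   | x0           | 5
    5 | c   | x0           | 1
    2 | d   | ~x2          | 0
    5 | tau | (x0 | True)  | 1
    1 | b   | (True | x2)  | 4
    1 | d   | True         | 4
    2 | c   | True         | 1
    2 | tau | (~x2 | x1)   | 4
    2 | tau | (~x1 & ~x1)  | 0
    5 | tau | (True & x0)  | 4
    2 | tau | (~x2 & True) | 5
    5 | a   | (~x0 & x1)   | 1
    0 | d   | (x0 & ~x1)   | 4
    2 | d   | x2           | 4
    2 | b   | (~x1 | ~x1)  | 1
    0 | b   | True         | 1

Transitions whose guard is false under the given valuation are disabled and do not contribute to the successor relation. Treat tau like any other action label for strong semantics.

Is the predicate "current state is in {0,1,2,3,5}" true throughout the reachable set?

Answer: INVARIANT VIOLATED at state 4

Working:
Allowed set {0,1,2,3,5}
Reach set: {0,1,4}
  0: ✓
  1: ✓
  4: ✗ unsafe
witness against invariant: b·b → 4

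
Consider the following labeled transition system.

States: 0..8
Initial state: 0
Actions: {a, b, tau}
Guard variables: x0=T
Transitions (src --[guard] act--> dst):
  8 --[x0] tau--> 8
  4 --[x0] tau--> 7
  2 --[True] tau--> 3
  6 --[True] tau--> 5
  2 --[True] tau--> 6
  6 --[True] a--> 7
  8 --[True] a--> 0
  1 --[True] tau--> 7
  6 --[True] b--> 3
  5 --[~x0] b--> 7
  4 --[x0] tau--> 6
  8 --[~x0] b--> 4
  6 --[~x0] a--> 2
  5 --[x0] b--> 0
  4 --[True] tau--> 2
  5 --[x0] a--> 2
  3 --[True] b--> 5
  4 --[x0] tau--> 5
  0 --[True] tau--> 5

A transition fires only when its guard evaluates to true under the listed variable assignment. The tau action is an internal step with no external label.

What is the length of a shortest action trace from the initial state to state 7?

Layered search for 7:
  depth 0: {0}
  depth 1: {5}
  depth 2: {2}
  depth 3: {3,6}
  depth 4: {7}
7 enters at depth 4; path tau·a·tau·a

Answer: 4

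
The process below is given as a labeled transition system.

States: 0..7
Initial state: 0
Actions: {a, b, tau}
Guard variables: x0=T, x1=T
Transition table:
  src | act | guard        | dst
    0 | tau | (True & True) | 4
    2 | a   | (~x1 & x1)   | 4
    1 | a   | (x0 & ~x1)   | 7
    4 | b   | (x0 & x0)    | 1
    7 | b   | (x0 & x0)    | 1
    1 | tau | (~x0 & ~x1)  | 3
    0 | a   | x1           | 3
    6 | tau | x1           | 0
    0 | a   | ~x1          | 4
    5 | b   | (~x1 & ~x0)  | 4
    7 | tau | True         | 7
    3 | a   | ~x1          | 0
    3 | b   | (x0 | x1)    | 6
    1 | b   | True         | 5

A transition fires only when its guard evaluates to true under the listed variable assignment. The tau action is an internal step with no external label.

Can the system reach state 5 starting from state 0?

Answer: REACHABLE

Analysis:
After dropping false guards: 8 live edges.
depth 0: {0}
depth 1: {3,4}  now seen {0,3,4}
depth 2: {1,6}  now seen {0,1,3,4,6}
depth 3: {5}  now seen {0,1,3,4,5,6}
Reach set: {0,1,3,4,5,6}
witness 5: tau·b·b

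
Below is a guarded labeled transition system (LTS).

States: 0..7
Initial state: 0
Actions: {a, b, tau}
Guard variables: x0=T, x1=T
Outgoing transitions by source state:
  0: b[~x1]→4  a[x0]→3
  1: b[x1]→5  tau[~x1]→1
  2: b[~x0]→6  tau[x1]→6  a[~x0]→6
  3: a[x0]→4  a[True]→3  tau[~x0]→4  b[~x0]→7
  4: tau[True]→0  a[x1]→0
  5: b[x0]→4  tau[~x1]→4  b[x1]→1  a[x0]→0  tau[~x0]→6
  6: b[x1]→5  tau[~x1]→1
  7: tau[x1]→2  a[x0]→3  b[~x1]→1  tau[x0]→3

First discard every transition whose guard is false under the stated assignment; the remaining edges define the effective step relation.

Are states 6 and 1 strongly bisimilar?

Refine partition for ~:
  round 0: {{0,1,2,3,4,5,6,7}}
  round 1: {{0,3},{1,6},{2},{4,7},{5}}
  round 2: {{0},{1,6},{2},{3},{4},{5},{7}}
7 equivalence class(es) (converged in 3)
6∈{1,6}, 1∈{1,6}

Answer: BISIMILAR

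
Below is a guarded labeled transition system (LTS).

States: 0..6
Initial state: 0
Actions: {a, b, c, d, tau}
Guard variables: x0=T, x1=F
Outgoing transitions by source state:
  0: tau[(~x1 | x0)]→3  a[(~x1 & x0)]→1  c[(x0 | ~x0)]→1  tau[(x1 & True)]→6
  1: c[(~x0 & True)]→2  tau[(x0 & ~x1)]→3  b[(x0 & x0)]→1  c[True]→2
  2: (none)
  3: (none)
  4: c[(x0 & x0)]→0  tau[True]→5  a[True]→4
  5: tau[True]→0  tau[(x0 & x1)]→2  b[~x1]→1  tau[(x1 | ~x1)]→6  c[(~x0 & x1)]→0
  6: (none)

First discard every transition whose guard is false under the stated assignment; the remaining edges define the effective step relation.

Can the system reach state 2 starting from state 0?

Guard filter leaves 12 enabled edge(s).
Layer 0: {0}
Layer 1: {1,3}  now seen {0,1,3}
Layer 2: {2}  now seen {0,1,2,3}
Reachable = {0,1,2,3}
witness 2: a·c

Answer: REACHABLE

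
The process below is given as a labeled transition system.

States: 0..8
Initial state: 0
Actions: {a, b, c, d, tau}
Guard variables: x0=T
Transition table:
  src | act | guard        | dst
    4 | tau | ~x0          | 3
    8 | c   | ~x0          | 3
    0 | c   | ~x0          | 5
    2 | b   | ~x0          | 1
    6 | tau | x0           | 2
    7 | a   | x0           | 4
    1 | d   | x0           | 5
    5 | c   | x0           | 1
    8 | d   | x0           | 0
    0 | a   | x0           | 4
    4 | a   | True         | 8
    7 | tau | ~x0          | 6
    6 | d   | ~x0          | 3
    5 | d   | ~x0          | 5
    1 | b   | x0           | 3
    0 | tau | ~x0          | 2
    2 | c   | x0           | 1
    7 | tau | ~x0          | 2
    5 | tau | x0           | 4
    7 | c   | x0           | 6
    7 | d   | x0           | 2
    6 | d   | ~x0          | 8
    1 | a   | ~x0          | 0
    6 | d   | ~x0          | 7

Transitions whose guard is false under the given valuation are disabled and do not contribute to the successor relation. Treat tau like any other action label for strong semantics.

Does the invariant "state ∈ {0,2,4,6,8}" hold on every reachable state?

Allowed set {0,2,4,6,8}
R = {0,4,8}
  0: ✓
  4: ✓
  8: ✓

Answer: INVARIANT HOLDS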